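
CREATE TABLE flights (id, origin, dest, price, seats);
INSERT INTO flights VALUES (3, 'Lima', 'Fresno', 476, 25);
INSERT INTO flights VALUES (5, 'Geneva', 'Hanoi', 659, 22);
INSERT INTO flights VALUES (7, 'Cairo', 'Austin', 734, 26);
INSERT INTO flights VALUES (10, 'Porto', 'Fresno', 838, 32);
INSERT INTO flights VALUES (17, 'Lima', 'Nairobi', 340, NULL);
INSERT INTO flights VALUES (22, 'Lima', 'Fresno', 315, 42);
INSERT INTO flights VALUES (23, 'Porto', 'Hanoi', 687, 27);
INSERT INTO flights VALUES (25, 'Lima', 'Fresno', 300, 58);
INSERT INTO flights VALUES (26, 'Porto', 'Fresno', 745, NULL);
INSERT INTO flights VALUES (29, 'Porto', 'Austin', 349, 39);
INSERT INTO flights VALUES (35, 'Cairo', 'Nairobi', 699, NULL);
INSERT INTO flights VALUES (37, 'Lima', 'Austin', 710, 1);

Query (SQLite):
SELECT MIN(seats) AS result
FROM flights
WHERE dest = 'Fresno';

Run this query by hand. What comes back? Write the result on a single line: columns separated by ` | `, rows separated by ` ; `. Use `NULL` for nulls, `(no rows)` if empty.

25

Rows where dest='Fresno' → seats values: [25, 32, 42, 58, NULL].
MIN of non-NULL values = 25.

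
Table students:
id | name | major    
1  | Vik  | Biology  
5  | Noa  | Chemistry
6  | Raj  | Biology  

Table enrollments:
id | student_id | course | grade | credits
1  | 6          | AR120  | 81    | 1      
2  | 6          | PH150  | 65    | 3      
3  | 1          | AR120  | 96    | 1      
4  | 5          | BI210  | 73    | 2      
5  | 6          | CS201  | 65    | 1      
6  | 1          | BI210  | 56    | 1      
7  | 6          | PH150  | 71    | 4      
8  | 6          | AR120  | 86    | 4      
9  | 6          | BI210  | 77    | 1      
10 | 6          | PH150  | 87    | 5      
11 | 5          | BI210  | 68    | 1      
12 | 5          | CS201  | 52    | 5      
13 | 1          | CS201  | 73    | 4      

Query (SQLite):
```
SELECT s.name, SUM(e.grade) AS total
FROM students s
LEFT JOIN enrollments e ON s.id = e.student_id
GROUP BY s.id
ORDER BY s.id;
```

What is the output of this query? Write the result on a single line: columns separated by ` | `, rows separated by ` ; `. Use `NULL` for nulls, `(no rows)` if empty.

LEFT JOIN keeps every students row; unmatched ones get NULL for enrollments columns.
Group by students.id and compute SUM(e.grade). SUM over an all-NULL group is NULL.
  1: ids {3, 6, 13} → SUM(e.grade)=225
  5: ids {4, 11, 12} → SUM(e.grade)=193
  6: ids {1, 2, 5, 7, 8, 9, 10} → SUM(e.grade)=532

Vik | 225 ; Noa | 193 ; Raj | 532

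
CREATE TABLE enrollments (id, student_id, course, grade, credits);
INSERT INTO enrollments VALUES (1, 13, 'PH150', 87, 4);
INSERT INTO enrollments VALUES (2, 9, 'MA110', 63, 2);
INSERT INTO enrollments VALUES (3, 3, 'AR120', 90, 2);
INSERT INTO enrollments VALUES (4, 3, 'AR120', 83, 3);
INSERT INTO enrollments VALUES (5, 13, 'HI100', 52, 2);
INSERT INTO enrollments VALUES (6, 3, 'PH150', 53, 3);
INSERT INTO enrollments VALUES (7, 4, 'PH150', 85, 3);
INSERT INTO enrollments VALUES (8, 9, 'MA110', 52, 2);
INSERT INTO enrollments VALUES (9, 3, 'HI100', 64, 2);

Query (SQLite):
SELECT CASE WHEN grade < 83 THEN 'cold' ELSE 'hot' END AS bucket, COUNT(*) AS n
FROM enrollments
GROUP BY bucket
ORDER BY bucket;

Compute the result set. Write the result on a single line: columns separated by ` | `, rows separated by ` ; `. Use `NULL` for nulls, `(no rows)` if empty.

Bucket rows by grade < 83 → 'cold' else 'hot'; count each bucket.

cold | 5 ; hot | 4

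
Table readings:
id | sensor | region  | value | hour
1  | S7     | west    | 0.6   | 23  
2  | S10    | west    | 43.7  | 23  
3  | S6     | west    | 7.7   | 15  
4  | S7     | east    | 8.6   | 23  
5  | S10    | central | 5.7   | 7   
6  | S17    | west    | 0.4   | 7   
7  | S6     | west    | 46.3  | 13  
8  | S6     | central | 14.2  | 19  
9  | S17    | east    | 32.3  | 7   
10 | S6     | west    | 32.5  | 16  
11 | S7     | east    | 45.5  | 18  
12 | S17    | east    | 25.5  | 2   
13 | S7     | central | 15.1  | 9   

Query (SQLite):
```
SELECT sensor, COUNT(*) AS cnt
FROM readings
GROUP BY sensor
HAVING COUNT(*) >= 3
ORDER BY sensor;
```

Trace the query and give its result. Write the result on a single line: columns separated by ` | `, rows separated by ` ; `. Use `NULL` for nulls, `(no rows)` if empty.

S17 | 3 ; S6 | 4 ; S7 | 4

Partition readings by sensor; compute COUNT(*) within each group.
HAVING: keep groups with count ≥ 3.
  S10: ids {2, 5} → COUNT(*)=2
  S17: ids {6, 9, 12} → COUNT(*)=3
  S6: ids {3, 7, 8, 10} → COUNT(*)=4
  S7: ids {1, 4, 11, 13} → COUNT(*)=4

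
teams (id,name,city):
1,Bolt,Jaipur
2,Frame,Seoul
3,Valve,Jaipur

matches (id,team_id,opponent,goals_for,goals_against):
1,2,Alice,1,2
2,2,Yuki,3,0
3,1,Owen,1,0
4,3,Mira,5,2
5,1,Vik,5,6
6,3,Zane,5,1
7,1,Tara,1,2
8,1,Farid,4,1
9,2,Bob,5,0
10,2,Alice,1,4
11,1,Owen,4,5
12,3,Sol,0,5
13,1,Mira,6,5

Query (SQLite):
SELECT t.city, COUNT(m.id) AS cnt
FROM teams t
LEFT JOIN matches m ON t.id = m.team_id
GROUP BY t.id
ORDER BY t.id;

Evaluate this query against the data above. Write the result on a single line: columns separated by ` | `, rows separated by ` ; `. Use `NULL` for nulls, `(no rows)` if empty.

Jaipur | 6 ; Seoul | 4 ; Jaipur | 3

LEFT JOIN keeps every teams row; unmatched ones get NULL for matches columns.
Group by teams.id and compute COUNT(m.id). COUNT(col) of an all-NULL group is 0.
  1: ids {3, 5, 7, 8, 11, 13} → COUNT(m.id)=6
  2: ids {1, 2, 9, 10} → COUNT(m.id)=4
  3: ids {4, 6, 12} → COUNT(m.id)=3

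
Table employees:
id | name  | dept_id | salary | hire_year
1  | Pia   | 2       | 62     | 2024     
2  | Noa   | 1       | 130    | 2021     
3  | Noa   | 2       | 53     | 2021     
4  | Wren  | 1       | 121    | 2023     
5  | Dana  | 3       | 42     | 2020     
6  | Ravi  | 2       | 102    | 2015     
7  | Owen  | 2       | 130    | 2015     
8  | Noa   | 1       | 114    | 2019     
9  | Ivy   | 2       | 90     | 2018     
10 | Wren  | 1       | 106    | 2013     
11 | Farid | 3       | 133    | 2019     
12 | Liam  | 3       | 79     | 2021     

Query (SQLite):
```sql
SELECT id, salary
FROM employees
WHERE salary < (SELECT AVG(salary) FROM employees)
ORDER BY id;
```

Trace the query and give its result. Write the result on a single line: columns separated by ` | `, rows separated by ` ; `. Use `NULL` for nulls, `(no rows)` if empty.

1 | 62 ; 3 | 53 ; 5 | 42 ; 9 | 90 ; 12 | 79

Scalar subquery: AVG(salary) over all employees rows = 96.833333 (≈; comparison uses full precision).
Keep rows where salary < that value.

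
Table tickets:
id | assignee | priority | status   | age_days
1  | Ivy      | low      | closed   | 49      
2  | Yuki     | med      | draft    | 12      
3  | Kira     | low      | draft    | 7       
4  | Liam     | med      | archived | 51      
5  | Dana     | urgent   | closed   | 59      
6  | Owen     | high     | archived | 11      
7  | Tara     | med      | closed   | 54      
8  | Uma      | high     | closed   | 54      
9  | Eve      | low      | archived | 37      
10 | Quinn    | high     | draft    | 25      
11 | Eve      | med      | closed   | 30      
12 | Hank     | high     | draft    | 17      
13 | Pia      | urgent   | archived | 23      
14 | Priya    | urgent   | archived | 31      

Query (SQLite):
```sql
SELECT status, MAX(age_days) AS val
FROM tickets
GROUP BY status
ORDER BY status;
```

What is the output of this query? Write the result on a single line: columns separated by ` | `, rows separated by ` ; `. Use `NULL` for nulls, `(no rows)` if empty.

archived | 51 ; closed | 59 ; draft | 25

Partition tickets by status; compute MAX(age_days) within each group.
  archived: ids {4, 6, 9, 13, 14} → MAX(age_days)=51
  closed: ids {1, 5, 7, 8, 11} → MAX(age_days)=59
  draft: ids {2, 3, 10, 12} → MAX(age_days)=25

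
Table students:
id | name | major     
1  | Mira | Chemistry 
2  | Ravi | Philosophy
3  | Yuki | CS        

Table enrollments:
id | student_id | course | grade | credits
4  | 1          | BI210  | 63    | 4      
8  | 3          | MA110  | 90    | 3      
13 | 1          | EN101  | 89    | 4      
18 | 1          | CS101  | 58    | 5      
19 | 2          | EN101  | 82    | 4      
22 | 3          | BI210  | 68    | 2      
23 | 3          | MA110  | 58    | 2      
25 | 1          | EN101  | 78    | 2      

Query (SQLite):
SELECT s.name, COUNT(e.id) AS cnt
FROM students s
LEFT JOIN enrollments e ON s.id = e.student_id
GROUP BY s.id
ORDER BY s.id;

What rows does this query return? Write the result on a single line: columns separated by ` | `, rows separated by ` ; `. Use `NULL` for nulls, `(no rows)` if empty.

Mira | 4 ; Ravi | 1 ; Yuki | 3

LEFT JOIN keeps every students row; unmatched ones get NULL for enrollments columns.
Group by students.id and compute COUNT(e.id). COUNT(col) of an all-NULL group is 0.
  1: ids {4, 13, 18, 25} → COUNT(e.id)=4
  2: ids {19} → COUNT(e.id)=1
  3: ids {8, 22, 23} → COUNT(e.id)=3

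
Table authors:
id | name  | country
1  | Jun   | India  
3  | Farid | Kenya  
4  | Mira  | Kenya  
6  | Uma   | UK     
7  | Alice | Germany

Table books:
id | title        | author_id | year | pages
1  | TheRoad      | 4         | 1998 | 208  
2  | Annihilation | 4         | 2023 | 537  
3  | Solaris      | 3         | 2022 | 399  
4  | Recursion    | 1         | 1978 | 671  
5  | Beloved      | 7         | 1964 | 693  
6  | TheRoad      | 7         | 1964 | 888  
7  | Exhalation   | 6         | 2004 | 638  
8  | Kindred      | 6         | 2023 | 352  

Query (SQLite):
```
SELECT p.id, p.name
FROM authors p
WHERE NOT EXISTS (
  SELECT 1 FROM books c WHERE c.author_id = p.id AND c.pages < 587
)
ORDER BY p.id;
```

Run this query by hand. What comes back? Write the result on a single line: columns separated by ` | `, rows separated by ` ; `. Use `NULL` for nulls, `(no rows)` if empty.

1 | Jun ; 7 | Alice

For each authors row, check whether any books with matching author_id has pages < 587.
Keep rows where that is false.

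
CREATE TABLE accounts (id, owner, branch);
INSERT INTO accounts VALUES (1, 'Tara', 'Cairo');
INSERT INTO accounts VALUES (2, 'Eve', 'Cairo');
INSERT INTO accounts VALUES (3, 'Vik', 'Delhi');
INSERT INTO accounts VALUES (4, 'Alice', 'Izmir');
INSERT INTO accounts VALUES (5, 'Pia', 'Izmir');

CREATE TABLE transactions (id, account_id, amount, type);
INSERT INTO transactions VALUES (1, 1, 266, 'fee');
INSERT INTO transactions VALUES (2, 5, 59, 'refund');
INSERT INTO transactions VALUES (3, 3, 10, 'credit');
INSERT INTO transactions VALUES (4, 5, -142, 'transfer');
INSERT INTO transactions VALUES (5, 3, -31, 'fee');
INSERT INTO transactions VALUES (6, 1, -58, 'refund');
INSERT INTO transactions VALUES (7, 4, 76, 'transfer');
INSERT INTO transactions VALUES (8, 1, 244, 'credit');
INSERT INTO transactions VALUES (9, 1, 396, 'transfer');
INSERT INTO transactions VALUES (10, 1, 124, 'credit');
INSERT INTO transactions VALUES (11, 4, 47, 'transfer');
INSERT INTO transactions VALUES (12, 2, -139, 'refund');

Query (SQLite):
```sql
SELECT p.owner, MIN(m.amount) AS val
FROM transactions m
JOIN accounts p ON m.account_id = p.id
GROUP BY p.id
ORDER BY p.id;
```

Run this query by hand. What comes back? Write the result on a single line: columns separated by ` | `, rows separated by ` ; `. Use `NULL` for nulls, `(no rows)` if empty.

Tara | -58 ; Eve | -139 ; Vik | -31 ; Alice | 47 ; Pia | -142

Join each transactions row to its accounts via account_id.
Group joined rows by accounts.id; compute MIN(m.amount) per group.
  1: ids {1, 6, 8, 9, 10} → MIN(m.amount)=-58
  2: ids {12} → MIN(m.amount)=-139
  3: ids {3, 5} → MIN(m.amount)=-31
  4: ids {7, 11} → MIN(m.amount)=47
  5: ids {2, 4} → MIN(m.amount)=-142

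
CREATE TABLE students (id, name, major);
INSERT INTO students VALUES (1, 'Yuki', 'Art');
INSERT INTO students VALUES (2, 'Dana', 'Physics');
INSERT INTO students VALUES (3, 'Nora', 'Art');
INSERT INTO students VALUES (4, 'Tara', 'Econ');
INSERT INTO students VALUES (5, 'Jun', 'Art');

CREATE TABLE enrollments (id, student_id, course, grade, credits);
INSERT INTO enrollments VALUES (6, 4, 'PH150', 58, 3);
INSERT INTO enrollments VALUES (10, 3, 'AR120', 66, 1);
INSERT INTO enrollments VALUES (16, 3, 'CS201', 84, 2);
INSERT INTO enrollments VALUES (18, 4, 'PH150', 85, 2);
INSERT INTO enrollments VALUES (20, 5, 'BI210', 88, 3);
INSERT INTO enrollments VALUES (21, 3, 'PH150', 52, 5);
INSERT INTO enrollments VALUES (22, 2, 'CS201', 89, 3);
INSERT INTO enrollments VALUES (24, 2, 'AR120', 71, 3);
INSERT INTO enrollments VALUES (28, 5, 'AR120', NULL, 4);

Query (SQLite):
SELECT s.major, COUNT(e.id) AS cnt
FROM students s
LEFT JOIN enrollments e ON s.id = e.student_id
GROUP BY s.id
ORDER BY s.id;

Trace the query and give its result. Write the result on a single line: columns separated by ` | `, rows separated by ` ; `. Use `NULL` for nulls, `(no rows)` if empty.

Art | 0 ; Physics | 2 ; Art | 3 ; Econ | 2 ; Art | 2

LEFT JOIN keeps every students row; unmatched ones get NULL for enrollments columns.
Group by students.id and compute COUNT(e.id). COUNT(col) of an all-NULL group is 0.
  1: ids {—} → COUNT(e.id)=0
  2: ids {22, 24} → COUNT(e.id)=2
  3: ids {10, 16, 21} → COUNT(e.id)=3
  4: ids {6, 18} → COUNT(e.id)=2
  5: ids {20, 28} → COUNT(e.id)=2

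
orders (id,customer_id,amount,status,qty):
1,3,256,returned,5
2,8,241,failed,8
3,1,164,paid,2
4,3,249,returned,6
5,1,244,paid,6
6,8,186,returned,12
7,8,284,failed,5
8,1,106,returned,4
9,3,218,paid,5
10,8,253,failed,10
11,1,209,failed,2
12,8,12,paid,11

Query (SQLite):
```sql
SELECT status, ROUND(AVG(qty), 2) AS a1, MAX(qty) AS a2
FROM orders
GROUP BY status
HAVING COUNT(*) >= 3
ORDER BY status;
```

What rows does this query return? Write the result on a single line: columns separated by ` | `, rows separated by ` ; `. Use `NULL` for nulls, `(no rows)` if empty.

Group orders by status.
Per group compute: ROUND(AVG(qty), 2), MAX(qty).
HAVING: drop groups with fewer than 3 rows.
  failed: ids {2, 7, 10, 11} → ROUND(AVG(qty), 2)=6.25, MAX(qty)=10
  paid: ids {3, 5, 9, 12} → ROUND(AVG(qty), 2)=6, MAX(qty)=11
  returned: ids {1, 4, 6, 8} → ROUND(AVG(qty), 2)=6.75, MAX(qty)=12

failed | 6.25 | 10 ; paid | 6 | 11 ; returned | 6.75 | 12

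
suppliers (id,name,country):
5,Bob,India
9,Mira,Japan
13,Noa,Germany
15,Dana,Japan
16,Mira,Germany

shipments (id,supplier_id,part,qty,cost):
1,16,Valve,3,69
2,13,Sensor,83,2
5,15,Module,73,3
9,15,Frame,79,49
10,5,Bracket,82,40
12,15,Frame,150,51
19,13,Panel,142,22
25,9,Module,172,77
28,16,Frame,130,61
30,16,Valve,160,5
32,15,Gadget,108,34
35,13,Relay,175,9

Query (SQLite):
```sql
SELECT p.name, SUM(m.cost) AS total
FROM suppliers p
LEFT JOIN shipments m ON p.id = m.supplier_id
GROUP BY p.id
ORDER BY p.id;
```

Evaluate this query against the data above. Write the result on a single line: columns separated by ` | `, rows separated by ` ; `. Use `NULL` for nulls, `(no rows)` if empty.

Bob | 40 ; Mira | 77 ; Noa | 33 ; Dana | 137 ; Mira | 135

LEFT JOIN keeps every suppliers row; unmatched ones get NULL for shipments columns.
Group by suppliers.id and compute SUM(m.cost). SUM over an all-NULL group is NULL.
  5: ids {10} → SUM(m.cost)=40
  9: ids {25} → SUM(m.cost)=77
  13: ids {2, 19, 35} → SUM(m.cost)=33
  15: ids {5, 9, 12, 32} → SUM(m.cost)=137
  16: ids {1, 28, 30} → SUM(m.cost)=135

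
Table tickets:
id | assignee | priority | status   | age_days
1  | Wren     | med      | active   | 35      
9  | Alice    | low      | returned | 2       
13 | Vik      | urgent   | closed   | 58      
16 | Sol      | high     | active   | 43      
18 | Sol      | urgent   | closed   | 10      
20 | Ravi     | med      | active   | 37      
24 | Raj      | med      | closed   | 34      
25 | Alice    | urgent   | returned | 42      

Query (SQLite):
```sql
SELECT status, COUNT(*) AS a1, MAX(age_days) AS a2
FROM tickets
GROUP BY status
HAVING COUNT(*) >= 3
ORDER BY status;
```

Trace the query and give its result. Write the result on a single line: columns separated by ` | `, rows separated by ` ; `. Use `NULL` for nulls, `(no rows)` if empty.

active | 3 | 43 ; closed | 3 | 58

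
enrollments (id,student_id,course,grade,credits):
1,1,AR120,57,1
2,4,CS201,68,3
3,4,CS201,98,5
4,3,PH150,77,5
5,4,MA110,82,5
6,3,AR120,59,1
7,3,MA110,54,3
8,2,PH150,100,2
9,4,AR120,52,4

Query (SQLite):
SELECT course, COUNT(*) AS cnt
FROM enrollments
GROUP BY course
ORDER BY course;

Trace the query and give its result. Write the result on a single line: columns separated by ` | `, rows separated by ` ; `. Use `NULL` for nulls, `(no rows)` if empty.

Partition enrollments by course; compute COUNT(*) within each group.
  AR120: ids {1, 6, 9} → COUNT(*)=3
  CS201: ids {2, 3} → COUNT(*)=2
  MA110: ids {5, 7} → COUNT(*)=2
  PH150: ids {4, 8} → COUNT(*)=2

AR120 | 3 ; CS201 | 2 ; MA110 | 2 ; PH150 | 2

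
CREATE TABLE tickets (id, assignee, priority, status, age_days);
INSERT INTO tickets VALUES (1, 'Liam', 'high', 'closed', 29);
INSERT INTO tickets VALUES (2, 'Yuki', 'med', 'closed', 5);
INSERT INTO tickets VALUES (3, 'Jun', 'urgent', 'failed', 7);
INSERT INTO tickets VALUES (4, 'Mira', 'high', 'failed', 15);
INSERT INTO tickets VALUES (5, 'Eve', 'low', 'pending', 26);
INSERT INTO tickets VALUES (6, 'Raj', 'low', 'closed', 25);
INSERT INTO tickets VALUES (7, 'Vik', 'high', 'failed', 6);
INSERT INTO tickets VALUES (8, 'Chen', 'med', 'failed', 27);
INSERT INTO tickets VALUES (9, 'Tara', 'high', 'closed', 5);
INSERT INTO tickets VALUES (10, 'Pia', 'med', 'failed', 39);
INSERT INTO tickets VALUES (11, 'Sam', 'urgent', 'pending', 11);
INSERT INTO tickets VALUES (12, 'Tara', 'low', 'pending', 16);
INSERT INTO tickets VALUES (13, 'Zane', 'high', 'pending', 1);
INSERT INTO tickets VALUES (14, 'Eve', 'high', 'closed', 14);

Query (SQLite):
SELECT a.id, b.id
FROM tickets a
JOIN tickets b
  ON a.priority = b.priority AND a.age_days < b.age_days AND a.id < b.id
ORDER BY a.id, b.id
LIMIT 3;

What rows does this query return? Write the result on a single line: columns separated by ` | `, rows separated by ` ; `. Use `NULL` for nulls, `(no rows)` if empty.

2 | 8 ; 2 | 10 ; 3 | 11

Pairs (a,b) with same priority, a.age_days < b.age_days, a.id < b.id.
priority groups: high:{1,4,7,9,13,14} low:{5,6,12} med:{2,8,10} urgent:{3,11}
Ordered by (a.id, b.id); first 3.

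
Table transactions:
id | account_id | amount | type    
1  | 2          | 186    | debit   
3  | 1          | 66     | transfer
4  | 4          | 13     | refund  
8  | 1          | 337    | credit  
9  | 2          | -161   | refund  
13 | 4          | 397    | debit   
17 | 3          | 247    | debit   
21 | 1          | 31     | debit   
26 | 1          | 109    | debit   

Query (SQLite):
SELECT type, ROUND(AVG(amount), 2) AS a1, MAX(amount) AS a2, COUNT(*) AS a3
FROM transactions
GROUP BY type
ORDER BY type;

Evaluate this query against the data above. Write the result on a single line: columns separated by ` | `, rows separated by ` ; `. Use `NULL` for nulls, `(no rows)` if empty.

Group transactions by type.
Per group compute: ROUND(AVG(amount), 2), MAX(amount), COUNT(*).
  credit: ids {8} → ROUND(AVG(amount), 2)=337, MAX(amount)=337, COUNT(*)=1
  debit: ids {1, 13, 17, 21, 26} → ROUND(AVG(amount), 2)=194, MAX(amount)=397, COUNT(*)=5
  refund: ids {4, 9} → ROUND(AVG(amount), 2)=-74, MAX(amount)=13, COUNT(*)=2
  transfer: ids {3} → ROUND(AVG(amount), 2)=66, MAX(amount)=66, COUNT(*)=1

credit | 337 | 337 | 1 ; debit | 194 | 397 | 5 ; refund | -74 | 13 | 2 ; transfer | 66 | 66 | 1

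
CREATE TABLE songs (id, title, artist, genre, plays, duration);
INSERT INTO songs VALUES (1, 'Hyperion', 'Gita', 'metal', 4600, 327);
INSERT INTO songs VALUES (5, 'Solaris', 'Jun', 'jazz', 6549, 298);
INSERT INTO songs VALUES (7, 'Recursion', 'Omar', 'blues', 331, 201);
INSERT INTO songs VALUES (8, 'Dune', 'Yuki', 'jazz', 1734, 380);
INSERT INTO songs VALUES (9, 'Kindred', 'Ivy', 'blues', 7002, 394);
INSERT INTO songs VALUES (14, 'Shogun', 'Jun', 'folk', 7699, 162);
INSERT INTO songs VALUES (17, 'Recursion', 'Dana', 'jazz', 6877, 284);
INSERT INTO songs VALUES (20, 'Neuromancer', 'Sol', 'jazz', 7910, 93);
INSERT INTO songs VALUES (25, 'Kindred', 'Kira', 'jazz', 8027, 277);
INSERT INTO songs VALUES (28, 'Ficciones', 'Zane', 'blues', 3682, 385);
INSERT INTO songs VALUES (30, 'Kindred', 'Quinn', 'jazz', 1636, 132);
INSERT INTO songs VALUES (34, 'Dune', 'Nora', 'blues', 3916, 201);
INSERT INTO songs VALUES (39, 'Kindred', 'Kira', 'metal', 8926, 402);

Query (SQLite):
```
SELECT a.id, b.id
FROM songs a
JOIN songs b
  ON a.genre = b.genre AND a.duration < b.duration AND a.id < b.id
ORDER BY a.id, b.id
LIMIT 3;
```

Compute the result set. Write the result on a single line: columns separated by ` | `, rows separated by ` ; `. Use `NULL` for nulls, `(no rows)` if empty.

1 | 39 ; 5 | 8 ; 7 | 9

Pairs (a,b) with same genre, a.duration < b.duration, a.id < b.id.
genre groups: blues:{7,9,28,34} folk:{14} jazz:{5,8,17,20,25,30} metal:{1,39}
Ordered by (a.id, b.id); first 3.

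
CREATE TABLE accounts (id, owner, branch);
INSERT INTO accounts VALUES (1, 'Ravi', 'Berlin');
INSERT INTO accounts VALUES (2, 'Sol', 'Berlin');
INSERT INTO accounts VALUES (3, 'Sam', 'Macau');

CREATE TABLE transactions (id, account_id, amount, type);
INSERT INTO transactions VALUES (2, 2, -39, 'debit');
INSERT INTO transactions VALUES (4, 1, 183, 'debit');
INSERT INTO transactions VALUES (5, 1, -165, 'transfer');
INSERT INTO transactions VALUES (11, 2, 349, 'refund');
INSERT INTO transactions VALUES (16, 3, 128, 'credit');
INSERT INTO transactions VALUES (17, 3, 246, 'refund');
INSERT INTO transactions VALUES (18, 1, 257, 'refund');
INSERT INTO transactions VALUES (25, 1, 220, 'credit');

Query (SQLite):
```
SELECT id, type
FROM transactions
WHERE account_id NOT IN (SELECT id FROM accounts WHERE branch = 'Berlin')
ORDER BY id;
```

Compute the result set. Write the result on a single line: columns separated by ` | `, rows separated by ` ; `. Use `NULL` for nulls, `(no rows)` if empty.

16 | credit ; 17 | refund

Inner query: accounts.id where branch = 'Berlin'.
Outer: keep transactions rows whose account_id is not in that set.
Inner query → {1, 2}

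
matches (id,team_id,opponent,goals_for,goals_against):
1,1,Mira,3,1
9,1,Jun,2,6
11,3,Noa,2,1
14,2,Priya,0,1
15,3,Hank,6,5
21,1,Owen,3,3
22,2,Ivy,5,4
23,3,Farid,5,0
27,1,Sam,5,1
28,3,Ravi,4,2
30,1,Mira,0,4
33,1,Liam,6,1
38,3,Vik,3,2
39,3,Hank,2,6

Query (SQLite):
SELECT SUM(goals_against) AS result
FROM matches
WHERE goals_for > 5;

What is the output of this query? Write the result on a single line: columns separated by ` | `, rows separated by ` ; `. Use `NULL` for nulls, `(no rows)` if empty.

Rows where goals_for > 5 → goals_against values: [5, 1].
SUM of non-NULL values = 6.

6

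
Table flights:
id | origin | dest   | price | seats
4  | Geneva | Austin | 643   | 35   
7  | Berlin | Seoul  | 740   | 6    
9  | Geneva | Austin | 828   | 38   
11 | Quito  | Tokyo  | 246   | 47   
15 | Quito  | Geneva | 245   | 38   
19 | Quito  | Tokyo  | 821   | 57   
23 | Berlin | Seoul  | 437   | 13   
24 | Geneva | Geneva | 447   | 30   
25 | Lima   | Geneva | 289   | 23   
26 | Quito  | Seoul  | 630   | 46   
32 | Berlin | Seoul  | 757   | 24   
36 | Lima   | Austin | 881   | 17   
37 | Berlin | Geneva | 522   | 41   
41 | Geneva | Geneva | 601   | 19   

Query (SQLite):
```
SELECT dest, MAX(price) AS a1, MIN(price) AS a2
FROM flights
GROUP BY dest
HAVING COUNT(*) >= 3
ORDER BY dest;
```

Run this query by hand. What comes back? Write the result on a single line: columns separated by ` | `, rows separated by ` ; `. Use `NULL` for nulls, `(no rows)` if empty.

Austin | 881 | 643 ; Geneva | 601 | 245 ; Seoul | 757 | 437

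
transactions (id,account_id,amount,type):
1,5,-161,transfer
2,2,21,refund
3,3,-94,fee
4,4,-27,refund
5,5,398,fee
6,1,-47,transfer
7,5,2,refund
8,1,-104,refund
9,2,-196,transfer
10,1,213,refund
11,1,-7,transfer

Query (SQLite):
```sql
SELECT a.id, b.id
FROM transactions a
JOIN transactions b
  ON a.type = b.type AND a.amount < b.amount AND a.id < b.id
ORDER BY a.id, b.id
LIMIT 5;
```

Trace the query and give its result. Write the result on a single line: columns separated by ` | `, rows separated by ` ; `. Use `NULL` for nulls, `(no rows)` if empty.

1 | 6 ; 1 | 11 ; 2 | 10 ; 3 | 5 ; 4 | 7

Pairs (a,b) with same type, a.amount < b.amount, a.id < b.id.
type groups: fee:{3,5} refund:{2,4,7,8,10} transfer:{1,6,9,11}
Ordered by (a.id, b.id); first 5.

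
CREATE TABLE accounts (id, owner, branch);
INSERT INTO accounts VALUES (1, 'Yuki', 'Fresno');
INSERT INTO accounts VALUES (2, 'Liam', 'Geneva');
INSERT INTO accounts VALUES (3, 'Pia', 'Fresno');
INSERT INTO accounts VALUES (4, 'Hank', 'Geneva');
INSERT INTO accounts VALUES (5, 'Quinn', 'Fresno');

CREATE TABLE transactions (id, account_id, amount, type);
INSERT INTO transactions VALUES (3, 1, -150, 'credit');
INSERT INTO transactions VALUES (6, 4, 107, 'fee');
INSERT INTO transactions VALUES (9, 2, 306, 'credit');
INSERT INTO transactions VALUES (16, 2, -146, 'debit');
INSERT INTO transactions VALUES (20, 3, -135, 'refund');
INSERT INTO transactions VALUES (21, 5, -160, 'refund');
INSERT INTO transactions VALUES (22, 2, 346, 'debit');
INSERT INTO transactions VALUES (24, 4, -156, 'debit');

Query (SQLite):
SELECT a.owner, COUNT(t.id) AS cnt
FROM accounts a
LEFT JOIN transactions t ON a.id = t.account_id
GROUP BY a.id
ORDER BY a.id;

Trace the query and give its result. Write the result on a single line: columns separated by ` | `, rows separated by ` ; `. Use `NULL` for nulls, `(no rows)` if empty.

LEFT JOIN keeps every accounts row; unmatched ones get NULL for transactions columns.
Group by accounts.id and compute COUNT(t.id). COUNT(col) of an all-NULL group is 0.
  1: ids {3} → COUNT(t.id)=1
  2: ids {9, 16, 22} → COUNT(t.id)=3
  3: ids {20} → COUNT(t.id)=1
  4: ids {6, 24} → COUNT(t.id)=2
  5: ids {21} → COUNT(t.id)=1

Yuki | 1 ; Liam | 3 ; Pia | 1 ; Hank | 2 ; Quinn | 1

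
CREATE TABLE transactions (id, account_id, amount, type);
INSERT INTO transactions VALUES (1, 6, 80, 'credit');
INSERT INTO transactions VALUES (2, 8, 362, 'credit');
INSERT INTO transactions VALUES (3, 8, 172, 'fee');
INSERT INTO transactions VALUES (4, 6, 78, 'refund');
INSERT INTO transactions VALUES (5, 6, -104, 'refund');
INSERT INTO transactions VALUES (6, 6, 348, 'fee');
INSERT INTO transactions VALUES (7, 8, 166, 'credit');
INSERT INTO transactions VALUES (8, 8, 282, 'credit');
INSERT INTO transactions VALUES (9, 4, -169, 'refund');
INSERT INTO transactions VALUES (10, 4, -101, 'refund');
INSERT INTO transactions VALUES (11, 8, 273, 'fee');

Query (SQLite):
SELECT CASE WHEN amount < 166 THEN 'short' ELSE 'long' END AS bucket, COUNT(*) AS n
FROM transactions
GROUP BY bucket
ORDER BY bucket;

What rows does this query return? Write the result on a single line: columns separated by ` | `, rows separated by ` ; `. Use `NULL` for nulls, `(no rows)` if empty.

long | 6 ; short | 5

Bucket rows by amount < 166 → 'short' else 'long'; count each bucket.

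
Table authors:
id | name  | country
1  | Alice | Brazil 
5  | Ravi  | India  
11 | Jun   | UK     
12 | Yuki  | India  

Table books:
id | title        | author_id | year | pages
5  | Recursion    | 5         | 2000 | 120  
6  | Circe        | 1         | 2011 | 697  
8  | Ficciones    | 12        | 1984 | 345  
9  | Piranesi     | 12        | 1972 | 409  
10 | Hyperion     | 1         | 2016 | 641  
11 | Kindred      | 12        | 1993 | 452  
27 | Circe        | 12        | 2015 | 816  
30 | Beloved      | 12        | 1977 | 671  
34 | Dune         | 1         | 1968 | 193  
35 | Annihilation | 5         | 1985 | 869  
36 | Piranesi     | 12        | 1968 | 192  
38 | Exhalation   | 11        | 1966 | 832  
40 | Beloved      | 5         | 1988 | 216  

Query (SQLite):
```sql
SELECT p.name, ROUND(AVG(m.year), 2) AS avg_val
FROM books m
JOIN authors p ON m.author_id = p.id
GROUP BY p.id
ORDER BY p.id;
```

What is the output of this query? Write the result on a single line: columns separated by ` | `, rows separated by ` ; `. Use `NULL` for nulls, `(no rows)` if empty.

Alice | 1998.33 ; Ravi | 1991 ; Jun | 1966 ; Yuki | 1984.83

Join each books row to its authors via author_id.
Group joined rows by authors.id; compute ROUND(AVG(m.year), 2) per group.
  1: ids {6, 10, 34} → ROUND(AVG(m.year), 2)=1998.33
  5: ids {5, 35, 40} → ROUND(AVG(m.year), 2)=1991
  11: ids {38} → ROUND(AVG(m.year), 2)=1966
  12: ids {8, 9, 11, 27, 30, 36} → ROUND(AVG(m.year), 2)=1984.83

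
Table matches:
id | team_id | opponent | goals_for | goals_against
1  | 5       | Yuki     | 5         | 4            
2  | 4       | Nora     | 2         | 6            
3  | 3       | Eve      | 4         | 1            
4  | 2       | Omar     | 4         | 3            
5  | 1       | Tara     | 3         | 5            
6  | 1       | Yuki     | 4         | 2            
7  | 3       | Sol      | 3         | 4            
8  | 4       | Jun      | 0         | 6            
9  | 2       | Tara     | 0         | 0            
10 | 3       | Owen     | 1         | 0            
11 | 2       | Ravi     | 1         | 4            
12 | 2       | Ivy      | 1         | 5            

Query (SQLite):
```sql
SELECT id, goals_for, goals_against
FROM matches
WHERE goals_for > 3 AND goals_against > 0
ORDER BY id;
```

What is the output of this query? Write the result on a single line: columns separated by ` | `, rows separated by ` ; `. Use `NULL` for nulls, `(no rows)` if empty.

1 | 5 | 4 ; 3 | 4 | 1 ; 4 | 4 | 3 ; 6 | 4 | 2

goals_for > 3: ids {1, 3, 4, 6}
goals_against > 0: ids {1, 2, 3, 4, 5, 6, 7, 8, 11, 12}
Combine with AND.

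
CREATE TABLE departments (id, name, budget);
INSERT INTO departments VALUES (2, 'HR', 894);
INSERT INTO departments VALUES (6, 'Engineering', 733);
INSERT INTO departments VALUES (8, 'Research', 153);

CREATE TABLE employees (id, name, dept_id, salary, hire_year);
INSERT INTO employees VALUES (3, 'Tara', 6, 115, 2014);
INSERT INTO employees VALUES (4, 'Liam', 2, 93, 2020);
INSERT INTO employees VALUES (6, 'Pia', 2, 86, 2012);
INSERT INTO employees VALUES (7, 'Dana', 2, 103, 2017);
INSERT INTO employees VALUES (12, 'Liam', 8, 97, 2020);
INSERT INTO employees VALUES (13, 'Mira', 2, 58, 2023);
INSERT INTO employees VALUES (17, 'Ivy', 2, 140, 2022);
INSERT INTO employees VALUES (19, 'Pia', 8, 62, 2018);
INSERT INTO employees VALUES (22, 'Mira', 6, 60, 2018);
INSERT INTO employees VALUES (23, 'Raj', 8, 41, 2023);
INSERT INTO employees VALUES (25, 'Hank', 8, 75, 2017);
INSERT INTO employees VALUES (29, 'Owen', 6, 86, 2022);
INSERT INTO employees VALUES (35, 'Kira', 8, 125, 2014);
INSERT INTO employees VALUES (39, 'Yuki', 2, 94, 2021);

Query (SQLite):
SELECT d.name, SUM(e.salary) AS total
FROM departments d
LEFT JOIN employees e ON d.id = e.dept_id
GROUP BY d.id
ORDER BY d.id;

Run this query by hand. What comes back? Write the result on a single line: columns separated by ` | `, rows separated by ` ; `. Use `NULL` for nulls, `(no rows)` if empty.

LEFT JOIN keeps every departments row; unmatched ones get NULL for employees columns.
Group by departments.id and compute SUM(e.salary). SUM over an all-NULL group is NULL.
  2: ids {4, 6, 7, 13, 17, 39} → SUM(e.salary)=574
  6: ids {3, 22, 29} → SUM(e.salary)=261
  8: ids {12, 19, 23, 25, 35} → SUM(e.salary)=400

HR | 574 ; Engineering | 261 ; Research | 400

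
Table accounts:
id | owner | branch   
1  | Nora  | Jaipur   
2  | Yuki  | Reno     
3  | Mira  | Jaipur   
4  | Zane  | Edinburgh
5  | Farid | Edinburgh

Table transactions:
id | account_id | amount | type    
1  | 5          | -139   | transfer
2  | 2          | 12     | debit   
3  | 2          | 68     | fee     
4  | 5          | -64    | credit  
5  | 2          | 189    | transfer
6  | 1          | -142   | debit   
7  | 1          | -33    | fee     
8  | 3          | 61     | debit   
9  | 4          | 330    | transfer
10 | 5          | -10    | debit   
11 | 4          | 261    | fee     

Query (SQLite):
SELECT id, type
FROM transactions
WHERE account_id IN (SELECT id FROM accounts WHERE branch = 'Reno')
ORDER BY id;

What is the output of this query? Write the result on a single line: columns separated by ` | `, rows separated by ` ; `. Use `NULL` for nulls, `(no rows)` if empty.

Inner query: accounts.id where branch = 'Reno'.
Outer: keep transactions rows whose account_id is in that set.
Inner query → {2}

2 | debit ; 3 | fee ; 5 | transfer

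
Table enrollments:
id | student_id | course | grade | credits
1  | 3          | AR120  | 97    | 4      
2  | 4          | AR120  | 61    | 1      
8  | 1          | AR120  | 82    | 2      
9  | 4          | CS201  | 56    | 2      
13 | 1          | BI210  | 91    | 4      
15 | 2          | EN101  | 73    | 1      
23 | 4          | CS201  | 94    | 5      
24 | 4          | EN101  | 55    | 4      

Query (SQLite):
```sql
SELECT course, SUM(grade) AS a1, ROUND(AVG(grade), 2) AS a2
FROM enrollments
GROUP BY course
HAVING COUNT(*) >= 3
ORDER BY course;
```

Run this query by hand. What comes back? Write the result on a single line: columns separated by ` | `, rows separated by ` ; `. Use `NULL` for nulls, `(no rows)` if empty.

Group enrollments by course.
Per group compute: SUM(grade), ROUND(AVG(grade), 2).
HAVING: drop groups with fewer than 3 rows.
  AR120: ids {1, 2, 8} → SUM(grade)=240, ROUND(AVG(grade), 2)=80
  BI210: ids {13} → SUM(grade)=91, ROUND(AVG(grade), 2)=91
  CS201: ids {9, 23} → SUM(grade)=150, ROUND(AVG(grade), 2)=75
  EN101: ids {15, 24} → SUM(grade)=128, ROUND(AVG(grade), 2)=64

AR120 | 240 | 80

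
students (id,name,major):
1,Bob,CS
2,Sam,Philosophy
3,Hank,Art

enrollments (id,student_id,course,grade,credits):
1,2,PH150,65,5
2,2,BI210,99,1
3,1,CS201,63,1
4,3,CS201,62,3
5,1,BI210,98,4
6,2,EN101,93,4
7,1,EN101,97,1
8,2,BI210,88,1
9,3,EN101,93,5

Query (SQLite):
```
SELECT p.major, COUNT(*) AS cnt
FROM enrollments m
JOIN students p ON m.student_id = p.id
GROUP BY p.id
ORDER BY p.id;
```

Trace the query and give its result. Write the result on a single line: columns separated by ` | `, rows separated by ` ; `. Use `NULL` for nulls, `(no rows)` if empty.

Join each enrollments row to its students via student_id.
Group joined rows by students.id; compute COUNT(*) per group.
  1: ids {3, 5, 7} → COUNT(*)=3
  2: ids {1, 2, 6, 8} → COUNT(*)=4
  3: ids {4, 9} → COUNT(*)=2

CS | 3 ; Philosophy | 4 ; Art | 2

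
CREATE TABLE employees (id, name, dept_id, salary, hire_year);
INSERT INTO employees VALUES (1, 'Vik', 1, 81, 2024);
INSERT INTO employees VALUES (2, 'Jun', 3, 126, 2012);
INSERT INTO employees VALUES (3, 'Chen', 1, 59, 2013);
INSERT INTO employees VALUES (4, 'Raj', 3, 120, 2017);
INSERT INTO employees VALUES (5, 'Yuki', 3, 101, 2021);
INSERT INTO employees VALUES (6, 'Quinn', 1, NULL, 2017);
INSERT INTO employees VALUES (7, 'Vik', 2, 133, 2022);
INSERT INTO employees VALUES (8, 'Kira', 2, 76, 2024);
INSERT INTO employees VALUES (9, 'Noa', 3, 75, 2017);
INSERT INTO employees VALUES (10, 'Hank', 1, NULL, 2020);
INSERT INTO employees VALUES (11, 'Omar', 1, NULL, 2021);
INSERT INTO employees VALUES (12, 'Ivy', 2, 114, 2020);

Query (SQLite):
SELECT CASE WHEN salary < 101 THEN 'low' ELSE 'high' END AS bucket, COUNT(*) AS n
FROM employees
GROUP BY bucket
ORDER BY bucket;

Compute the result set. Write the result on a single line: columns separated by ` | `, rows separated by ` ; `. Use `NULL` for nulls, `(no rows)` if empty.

Bucket rows by salary < 101 → 'low' else 'high'; count each bucket.
NULL < 101 is unknown, so NULL salary falls into ELSE → 'high'.

high | 8 ; low | 4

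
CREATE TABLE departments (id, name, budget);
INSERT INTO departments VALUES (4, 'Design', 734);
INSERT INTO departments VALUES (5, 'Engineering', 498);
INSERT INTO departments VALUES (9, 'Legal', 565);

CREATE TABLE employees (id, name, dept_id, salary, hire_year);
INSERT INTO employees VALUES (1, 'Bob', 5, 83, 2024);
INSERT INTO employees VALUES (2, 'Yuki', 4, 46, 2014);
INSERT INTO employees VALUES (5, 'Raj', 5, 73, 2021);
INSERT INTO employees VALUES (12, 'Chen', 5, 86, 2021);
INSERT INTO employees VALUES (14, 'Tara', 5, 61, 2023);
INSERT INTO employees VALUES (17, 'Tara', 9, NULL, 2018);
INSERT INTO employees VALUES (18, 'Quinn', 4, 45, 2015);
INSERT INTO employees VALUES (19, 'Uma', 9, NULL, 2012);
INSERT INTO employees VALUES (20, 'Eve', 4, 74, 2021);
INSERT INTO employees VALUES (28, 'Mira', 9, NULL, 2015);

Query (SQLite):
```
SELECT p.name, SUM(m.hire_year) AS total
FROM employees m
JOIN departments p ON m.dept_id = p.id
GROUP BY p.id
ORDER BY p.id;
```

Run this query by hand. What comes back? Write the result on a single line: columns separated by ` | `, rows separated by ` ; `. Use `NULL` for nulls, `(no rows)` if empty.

Design | 6050 ; Engineering | 8089 ; Legal | 6045

Join each employees row to its departments via dept_id.
Group joined rows by departments.id; compute SUM(m.hire_year) per group.
  4: ids {2, 18, 20} → SUM(m.hire_year)=6050
  5: ids {1, 5, 12, 14} → SUM(m.hire_year)=8089
  9: ids {17, 19, 28} → SUM(m.hire_year)=6045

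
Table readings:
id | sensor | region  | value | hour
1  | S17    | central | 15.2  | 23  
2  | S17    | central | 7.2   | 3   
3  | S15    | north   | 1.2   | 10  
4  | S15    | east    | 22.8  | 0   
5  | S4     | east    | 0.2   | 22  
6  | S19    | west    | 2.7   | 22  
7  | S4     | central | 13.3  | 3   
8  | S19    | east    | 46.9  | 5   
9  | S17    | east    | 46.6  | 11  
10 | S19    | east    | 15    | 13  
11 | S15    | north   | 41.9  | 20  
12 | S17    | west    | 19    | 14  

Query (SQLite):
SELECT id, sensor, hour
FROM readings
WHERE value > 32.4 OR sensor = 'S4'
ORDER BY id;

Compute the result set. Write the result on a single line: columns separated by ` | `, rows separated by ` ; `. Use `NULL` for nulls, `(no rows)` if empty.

5 | S4 | 22 ; 7 | S4 | 3 ; 8 | S19 | 5 ; 9 | S17 | 11 ; 11 | S15 | 20

value > 32.4: ids {8, 9, 11}
sensor = 'S4': ids {5, 7}
Combine with OR.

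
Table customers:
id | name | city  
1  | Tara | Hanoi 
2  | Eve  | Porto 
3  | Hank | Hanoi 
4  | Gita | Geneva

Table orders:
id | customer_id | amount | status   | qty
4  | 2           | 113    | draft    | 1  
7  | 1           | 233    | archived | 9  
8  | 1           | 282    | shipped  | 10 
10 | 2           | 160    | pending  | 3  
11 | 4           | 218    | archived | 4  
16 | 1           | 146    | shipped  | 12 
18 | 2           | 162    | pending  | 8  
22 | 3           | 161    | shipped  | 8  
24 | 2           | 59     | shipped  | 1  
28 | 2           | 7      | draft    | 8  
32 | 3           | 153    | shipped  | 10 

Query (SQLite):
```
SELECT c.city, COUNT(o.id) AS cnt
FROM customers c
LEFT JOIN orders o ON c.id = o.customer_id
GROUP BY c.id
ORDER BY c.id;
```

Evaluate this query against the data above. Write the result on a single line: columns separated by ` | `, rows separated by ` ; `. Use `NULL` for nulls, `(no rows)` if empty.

Hanoi | 3 ; Porto | 5 ; Hanoi | 2 ; Geneva | 1

LEFT JOIN keeps every customers row; unmatched ones get NULL for orders columns.
Group by customers.id and compute COUNT(o.id). COUNT(col) of an all-NULL group is 0.
  1: ids {7, 8, 16} → COUNT(o.id)=3
  2: ids {4, 10, 18, 24, 28} → COUNT(o.id)=5
  3: ids {22, 32} → COUNT(o.id)=2
  4: ids {11} → COUNT(o.id)=1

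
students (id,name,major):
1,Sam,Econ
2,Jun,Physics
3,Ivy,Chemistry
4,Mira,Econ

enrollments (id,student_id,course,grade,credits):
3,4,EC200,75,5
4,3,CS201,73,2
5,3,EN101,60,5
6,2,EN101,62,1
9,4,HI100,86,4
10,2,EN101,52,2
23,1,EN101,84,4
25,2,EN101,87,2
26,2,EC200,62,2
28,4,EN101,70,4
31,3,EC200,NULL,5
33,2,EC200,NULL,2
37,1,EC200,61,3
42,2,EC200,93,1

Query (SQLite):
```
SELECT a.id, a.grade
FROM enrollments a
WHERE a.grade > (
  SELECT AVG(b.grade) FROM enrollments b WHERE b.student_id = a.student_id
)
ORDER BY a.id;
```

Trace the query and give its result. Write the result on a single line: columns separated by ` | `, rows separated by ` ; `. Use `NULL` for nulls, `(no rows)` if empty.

For each enrollments row a, compute AVG(grade) over rows sharing a.student_id.
Keep row a if a.grade > that per-group AVG.
  student_id=1: AVG(grade) = 72.5
  student_id=2: AVG(grade) = 71.2
  student_id=3: AVG(grade) = 66.5
  student_id=4: AVG(grade) = 77.0

4 | 73 ; 9 | 86 ; 23 | 84 ; 25 | 87 ; 42 | 93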